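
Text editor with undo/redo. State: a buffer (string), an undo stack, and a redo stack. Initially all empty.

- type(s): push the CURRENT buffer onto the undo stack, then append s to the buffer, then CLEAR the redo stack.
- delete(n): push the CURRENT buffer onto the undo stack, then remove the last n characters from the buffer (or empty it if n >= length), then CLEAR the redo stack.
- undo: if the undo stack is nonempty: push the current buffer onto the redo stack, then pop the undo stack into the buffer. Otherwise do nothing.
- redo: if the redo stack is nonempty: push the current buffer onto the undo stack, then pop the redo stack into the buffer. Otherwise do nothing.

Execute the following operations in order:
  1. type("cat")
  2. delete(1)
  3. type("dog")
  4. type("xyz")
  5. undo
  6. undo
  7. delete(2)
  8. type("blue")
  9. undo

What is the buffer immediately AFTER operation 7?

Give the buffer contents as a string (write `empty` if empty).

Answer: empty

Derivation:
After op 1 (type): buf='cat' undo_depth=1 redo_depth=0
After op 2 (delete): buf='ca' undo_depth=2 redo_depth=0
After op 3 (type): buf='cadog' undo_depth=3 redo_depth=0
After op 4 (type): buf='cadogxyz' undo_depth=4 redo_depth=0
After op 5 (undo): buf='cadog' undo_depth=3 redo_depth=1
After op 6 (undo): buf='ca' undo_depth=2 redo_depth=2
After op 7 (delete): buf='(empty)' undo_depth=3 redo_depth=0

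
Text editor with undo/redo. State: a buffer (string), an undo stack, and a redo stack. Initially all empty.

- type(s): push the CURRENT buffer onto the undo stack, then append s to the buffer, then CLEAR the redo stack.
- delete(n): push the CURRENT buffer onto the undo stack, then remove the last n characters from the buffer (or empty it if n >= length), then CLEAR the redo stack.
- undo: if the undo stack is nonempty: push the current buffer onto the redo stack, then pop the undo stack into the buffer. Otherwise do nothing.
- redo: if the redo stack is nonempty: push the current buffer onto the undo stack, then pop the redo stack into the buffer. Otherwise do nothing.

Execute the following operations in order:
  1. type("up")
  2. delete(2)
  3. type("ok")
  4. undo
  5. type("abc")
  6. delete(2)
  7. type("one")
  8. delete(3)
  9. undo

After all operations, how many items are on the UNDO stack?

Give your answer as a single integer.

After op 1 (type): buf='up' undo_depth=1 redo_depth=0
After op 2 (delete): buf='(empty)' undo_depth=2 redo_depth=0
After op 3 (type): buf='ok' undo_depth=3 redo_depth=0
After op 4 (undo): buf='(empty)' undo_depth=2 redo_depth=1
After op 5 (type): buf='abc' undo_depth=3 redo_depth=0
After op 6 (delete): buf='a' undo_depth=4 redo_depth=0
After op 7 (type): buf='aone' undo_depth=5 redo_depth=0
After op 8 (delete): buf='a' undo_depth=6 redo_depth=0
After op 9 (undo): buf='aone' undo_depth=5 redo_depth=1

Answer: 5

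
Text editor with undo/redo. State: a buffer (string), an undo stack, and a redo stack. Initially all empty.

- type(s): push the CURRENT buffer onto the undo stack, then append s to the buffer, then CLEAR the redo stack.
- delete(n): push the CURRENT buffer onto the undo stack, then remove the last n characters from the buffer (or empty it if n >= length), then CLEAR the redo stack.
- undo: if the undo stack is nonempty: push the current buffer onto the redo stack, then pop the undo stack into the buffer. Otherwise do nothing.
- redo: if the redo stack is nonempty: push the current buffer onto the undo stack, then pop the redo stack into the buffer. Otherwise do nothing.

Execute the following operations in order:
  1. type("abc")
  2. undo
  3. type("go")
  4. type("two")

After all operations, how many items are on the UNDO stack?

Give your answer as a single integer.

After op 1 (type): buf='abc' undo_depth=1 redo_depth=0
After op 2 (undo): buf='(empty)' undo_depth=0 redo_depth=1
After op 3 (type): buf='go' undo_depth=1 redo_depth=0
After op 4 (type): buf='gotwo' undo_depth=2 redo_depth=0

Answer: 2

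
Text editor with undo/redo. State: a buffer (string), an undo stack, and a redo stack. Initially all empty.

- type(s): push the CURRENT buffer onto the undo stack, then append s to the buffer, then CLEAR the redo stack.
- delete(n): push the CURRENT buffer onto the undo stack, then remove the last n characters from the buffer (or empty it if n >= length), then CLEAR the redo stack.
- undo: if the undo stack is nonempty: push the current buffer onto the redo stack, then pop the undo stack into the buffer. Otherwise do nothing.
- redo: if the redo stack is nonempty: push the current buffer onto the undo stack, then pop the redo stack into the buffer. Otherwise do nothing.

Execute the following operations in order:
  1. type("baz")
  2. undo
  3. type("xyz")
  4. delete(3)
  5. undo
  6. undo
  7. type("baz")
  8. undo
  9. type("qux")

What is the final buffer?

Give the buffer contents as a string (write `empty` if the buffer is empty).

Answer: qux

Derivation:
After op 1 (type): buf='baz' undo_depth=1 redo_depth=0
After op 2 (undo): buf='(empty)' undo_depth=0 redo_depth=1
After op 3 (type): buf='xyz' undo_depth=1 redo_depth=0
After op 4 (delete): buf='(empty)' undo_depth=2 redo_depth=0
After op 5 (undo): buf='xyz' undo_depth=1 redo_depth=1
After op 6 (undo): buf='(empty)' undo_depth=0 redo_depth=2
After op 7 (type): buf='baz' undo_depth=1 redo_depth=0
After op 8 (undo): buf='(empty)' undo_depth=0 redo_depth=1
After op 9 (type): buf='qux' undo_depth=1 redo_depth=0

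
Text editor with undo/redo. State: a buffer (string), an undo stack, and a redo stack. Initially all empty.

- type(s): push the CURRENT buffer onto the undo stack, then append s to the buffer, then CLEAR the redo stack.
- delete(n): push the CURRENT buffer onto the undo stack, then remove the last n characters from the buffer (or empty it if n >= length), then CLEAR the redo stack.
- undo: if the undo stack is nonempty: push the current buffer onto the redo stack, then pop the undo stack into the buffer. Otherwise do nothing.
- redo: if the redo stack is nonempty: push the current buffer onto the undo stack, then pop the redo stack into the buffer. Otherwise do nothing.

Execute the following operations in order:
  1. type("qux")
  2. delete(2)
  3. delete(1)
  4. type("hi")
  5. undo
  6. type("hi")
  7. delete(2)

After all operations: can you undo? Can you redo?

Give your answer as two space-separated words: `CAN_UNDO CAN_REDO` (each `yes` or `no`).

Answer: yes no

Derivation:
After op 1 (type): buf='qux' undo_depth=1 redo_depth=0
After op 2 (delete): buf='q' undo_depth=2 redo_depth=0
After op 3 (delete): buf='(empty)' undo_depth=3 redo_depth=0
After op 4 (type): buf='hi' undo_depth=4 redo_depth=0
After op 5 (undo): buf='(empty)' undo_depth=3 redo_depth=1
After op 6 (type): buf='hi' undo_depth=4 redo_depth=0
After op 7 (delete): buf='(empty)' undo_depth=5 redo_depth=0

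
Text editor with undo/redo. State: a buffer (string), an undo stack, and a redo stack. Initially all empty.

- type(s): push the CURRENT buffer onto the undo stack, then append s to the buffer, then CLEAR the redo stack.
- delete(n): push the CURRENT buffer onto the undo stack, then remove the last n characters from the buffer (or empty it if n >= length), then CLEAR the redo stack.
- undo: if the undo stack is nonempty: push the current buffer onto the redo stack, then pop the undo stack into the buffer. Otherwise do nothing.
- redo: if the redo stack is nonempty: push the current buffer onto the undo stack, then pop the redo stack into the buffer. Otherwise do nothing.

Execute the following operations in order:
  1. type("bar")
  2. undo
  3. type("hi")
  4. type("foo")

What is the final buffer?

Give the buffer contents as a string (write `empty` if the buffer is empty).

After op 1 (type): buf='bar' undo_depth=1 redo_depth=0
After op 2 (undo): buf='(empty)' undo_depth=0 redo_depth=1
After op 3 (type): buf='hi' undo_depth=1 redo_depth=0
After op 4 (type): buf='hifoo' undo_depth=2 redo_depth=0

Answer: hifoo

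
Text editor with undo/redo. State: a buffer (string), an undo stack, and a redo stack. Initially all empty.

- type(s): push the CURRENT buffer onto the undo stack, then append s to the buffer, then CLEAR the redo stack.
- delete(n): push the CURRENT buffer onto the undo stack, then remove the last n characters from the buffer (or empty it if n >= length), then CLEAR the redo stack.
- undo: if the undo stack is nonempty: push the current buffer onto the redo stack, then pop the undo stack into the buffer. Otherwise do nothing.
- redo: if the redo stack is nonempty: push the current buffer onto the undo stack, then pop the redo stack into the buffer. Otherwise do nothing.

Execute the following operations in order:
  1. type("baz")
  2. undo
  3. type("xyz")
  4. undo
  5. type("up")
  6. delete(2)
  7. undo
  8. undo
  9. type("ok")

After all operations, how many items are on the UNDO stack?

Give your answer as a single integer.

Answer: 1

Derivation:
After op 1 (type): buf='baz' undo_depth=1 redo_depth=0
After op 2 (undo): buf='(empty)' undo_depth=0 redo_depth=1
After op 3 (type): buf='xyz' undo_depth=1 redo_depth=0
After op 4 (undo): buf='(empty)' undo_depth=0 redo_depth=1
After op 5 (type): buf='up' undo_depth=1 redo_depth=0
After op 6 (delete): buf='(empty)' undo_depth=2 redo_depth=0
After op 7 (undo): buf='up' undo_depth=1 redo_depth=1
After op 8 (undo): buf='(empty)' undo_depth=0 redo_depth=2
After op 9 (type): buf='ok' undo_depth=1 redo_depth=0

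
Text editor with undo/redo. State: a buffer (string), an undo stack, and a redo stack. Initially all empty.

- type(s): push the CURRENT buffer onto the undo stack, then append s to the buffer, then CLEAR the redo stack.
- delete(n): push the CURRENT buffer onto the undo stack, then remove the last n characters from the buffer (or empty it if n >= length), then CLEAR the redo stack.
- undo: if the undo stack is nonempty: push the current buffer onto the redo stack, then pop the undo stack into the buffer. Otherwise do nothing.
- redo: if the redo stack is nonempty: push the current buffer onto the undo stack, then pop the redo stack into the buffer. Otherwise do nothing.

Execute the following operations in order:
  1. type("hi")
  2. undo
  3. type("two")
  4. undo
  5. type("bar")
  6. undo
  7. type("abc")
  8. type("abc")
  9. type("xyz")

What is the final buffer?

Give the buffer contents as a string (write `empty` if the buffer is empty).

After op 1 (type): buf='hi' undo_depth=1 redo_depth=0
After op 2 (undo): buf='(empty)' undo_depth=0 redo_depth=1
After op 3 (type): buf='two' undo_depth=1 redo_depth=0
After op 4 (undo): buf='(empty)' undo_depth=0 redo_depth=1
After op 5 (type): buf='bar' undo_depth=1 redo_depth=0
After op 6 (undo): buf='(empty)' undo_depth=0 redo_depth=1
After op 7 (type): buf='abc' undo_depth=1 redo_depth=0
After op 8 (type): buf='abcabc' undo_depth=2 redo_depth=0
After op 9 (type): buf='abcabcxyz' undo_depth=3 redo_depth=0

Answer: abcabcxyz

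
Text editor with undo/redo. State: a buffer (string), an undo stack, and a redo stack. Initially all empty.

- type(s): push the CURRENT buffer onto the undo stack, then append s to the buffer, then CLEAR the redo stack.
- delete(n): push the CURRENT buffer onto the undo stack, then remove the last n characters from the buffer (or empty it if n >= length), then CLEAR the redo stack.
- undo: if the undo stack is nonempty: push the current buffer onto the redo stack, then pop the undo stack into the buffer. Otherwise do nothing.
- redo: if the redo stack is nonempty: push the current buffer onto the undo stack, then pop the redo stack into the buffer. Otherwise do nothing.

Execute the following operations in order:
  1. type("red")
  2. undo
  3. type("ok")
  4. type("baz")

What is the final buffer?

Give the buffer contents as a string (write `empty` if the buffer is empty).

Answer: okbaz

Derivation:
After op 1 (type): buf='red' undo_depth=1 redo_depth=0
After op 2 (undo): buf='(empty)' undo_depth=0 redo_depth=1
After op 3 (type): buf='ok' undo_depth=1 redo_depth=0
After op 4 (type): buf='okbaz' undo_depth=2 redo_depth=0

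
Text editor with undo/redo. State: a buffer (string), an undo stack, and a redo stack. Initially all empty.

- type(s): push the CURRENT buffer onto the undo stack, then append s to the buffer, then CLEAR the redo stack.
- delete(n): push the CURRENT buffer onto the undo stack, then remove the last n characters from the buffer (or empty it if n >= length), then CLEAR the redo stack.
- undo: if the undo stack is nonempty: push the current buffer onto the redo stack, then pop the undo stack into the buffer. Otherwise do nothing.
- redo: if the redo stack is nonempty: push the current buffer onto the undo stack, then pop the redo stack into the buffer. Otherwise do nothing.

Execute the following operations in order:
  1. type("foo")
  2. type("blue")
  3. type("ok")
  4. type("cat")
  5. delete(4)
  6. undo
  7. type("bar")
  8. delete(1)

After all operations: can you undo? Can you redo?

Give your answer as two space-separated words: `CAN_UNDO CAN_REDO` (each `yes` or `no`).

After op 1 (type): buf='foo' undo_depth=1 redo_depth=0
After op 2 (type): buf='fooblue' undo_depth=2 redo_depth=0
After op 3 (type): buf='fooblueok' undo_depth=3 redo_depth=0
After op 4 (type): buf='fooblueokcat' undo_depth=4 redo_depth=0
After op 5 (delete): buf='fooblueo' undo_depth=5 redo_depth=0
After op 6 (undo): buf='fooblueokcat' undo_depth=4 redo_depth=1
After op 7 (type): buf='fooblueokcatbar' undo_depth=5 redo_depth=0
After op 8 (delete): buf='fooblueokcatba' undo_depth=6 redo_depth=0

Answer: yes no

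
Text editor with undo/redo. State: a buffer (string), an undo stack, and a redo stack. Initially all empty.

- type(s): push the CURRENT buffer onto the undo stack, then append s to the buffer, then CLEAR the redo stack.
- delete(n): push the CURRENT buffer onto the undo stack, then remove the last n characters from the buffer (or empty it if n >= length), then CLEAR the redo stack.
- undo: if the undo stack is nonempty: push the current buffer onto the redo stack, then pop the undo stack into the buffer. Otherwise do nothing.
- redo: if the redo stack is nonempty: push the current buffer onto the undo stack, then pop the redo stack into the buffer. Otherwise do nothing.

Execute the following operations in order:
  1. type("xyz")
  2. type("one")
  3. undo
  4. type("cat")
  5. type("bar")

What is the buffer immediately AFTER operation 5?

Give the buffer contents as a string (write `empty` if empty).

Answer: xyzcatbar

Derivation:
After op 1 (type): buf='xyz' undo_depth=1 redo_depth=0
After op 2 (type): buf='xyzone' undo_depth=2 redo_depth=0
After op 3 (undo): buf='xyz' undo_depth=1 redo_depth=1
After op 4 (type): buf='xyzcat' undo_depth=2 redo_depth=0
After op 5 (type): buf='xyzcatbar' undo_depth=3 redo_depth=0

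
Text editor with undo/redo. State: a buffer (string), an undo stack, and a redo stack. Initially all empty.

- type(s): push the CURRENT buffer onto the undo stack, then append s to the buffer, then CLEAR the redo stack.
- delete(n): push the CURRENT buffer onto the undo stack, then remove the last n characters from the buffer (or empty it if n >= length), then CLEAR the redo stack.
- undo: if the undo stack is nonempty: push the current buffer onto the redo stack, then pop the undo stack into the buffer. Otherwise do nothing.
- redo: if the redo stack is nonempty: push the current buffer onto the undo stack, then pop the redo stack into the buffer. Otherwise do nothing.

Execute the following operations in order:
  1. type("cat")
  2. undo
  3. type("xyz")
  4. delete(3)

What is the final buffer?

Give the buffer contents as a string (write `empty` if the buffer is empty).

Answer: empty

Derivation:
After op 1 (type): buf='cat' undo_depth=1 redo_depth=0
After op 2 (undo): buf='(empty)' undo_depth=0 redo_depth=1
After op 3 (type): buf='xyz' undo_depth=1 redo_depth=0
After op 4 (delete): buf='(empty)' undo_depth=2 redo_depth=0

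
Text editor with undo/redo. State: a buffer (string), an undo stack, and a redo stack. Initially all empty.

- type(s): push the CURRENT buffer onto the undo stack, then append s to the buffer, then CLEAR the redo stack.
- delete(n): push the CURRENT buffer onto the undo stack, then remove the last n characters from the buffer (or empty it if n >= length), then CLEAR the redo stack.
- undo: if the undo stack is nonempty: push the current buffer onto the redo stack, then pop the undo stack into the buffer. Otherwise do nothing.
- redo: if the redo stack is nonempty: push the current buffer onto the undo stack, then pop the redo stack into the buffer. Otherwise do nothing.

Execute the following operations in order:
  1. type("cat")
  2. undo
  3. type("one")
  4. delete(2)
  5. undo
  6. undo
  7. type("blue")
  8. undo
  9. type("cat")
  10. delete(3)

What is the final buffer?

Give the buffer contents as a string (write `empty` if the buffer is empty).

Answer: empty

Derivation:
After op 1 (type): buf='cat' undo_depth=1 redo_depth=0
After op 2 (undo): buf='(empty)' undo_depth=0 redo_depth=1
After op 3 (type): buf='one' undo_depth=1 redo_depth=0
After op 4 (delete): buf='o' undo_depth=2 redo_depth=0
After op 5 (undo): buf='one' undo_depth=1 redo_depth=1
After op 6 (undo): buf='(empty)' undo_depth=0 redo_depth=2
After op 7 (type): buf='blue' undo_depth=1 redo_depth=0
After op 8 (undo): buf='(empty)' undo_depth=0 redo_depth=1
After op 9 (type): buf='cat' undo_depth=1 redo_depth=0
After op 10 (delete): buf='(empty)' undo_depth=2 redo_depth=0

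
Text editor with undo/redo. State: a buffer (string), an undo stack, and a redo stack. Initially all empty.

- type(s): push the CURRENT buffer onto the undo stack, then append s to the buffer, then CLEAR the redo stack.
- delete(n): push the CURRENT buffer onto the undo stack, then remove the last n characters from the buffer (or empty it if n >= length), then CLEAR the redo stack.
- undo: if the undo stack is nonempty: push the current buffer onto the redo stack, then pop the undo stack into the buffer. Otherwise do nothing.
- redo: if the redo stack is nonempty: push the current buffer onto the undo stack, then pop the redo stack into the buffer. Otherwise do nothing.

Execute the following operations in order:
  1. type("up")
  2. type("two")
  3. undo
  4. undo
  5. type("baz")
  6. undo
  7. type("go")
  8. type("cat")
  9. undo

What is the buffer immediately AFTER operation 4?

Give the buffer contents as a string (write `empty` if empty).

Answer: empty

Derivation:
After op 1 (type): buf='up' undo_depth=1 redo_depth=0
After op 2 (type): buf='uptwo' undo_depth=2 redo_depth=0
After op 3 (undo): buf='up' undo_depth=1 redo_depth=1
After op 4 (undo): buf='(empty)' undo_depth=0 redo_depth=2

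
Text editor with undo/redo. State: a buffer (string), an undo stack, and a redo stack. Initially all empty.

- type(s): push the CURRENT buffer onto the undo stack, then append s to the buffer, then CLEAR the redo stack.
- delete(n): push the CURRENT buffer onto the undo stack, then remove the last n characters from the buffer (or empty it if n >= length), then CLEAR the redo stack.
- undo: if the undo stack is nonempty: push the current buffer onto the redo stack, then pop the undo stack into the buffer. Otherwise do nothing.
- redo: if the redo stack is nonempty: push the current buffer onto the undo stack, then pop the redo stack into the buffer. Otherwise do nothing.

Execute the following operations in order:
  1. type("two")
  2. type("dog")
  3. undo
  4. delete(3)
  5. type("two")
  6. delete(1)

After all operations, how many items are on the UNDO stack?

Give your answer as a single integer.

After op 1 (type): buf='two' undo_depth=1 redo_depth=0
After op 2 (type): buf='twodog' undo_depth=2 redo_depth=0
After op 3 (undo): buf='two' undo_depth=1 redo_depth=1
After op 4 (delete): buf='(empty)' undo_depth=2 redo_depth=0
After op 5 (type): buf='two' undo_depth=3 redo_depth=0
After op 6 (delete): buf='tw' undo_depth=4 redo_depth=0

Answer: 4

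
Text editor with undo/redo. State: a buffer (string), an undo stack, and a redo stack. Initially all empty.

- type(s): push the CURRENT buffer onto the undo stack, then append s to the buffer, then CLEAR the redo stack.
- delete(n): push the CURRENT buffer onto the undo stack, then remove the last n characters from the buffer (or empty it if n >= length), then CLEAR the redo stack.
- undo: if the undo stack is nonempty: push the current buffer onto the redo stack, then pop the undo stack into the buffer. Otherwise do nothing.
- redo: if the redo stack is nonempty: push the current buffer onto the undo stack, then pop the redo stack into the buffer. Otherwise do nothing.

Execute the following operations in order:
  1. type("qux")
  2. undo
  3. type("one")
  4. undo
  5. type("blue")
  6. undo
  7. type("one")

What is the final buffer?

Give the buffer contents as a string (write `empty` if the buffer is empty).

After op 1 (type): buf='qux' undo_depth=1 redo_depth=0
After op 2 (undo): buf='(empty)' undo_depth=0 redo_depth=1
After op 3 (type): buf='one' undo_depth=1 redo_depth=0
After op 4 (undo): buf='(empty)' undo_depth=0 redo_depth=1
After op 5 (type): buf='blue' undo_depth=1 redo_depth=0
After op 6 (undo): buf='(empty)' undo_depth=0 redo_depth=1
After op 7 (type): buf='one' undo_depth=1 redo_depth=0

Answer: one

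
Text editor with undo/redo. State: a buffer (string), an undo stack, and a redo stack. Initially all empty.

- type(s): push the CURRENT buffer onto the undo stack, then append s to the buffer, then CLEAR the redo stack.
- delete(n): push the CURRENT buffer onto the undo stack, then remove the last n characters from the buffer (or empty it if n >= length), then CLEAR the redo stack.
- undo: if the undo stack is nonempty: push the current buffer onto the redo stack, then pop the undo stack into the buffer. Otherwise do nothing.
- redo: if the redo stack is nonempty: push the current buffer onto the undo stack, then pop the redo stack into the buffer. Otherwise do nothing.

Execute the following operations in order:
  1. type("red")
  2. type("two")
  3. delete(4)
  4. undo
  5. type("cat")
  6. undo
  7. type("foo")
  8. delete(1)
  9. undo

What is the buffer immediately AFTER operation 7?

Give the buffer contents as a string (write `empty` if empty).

After op 1 (type): buf='red' undo_depth=1 redo_depth=0
After op 2 (type): buf='redtwo' undo_depth=2 redo_depth=0
After op 3 (delete): buf='re' undo_depth=3 redo_depth=0
After op 4 (undo): buf='redtwo' undo_depth=2 redo_depth=1
After op 5 (type): buf='redtwocat' undo_depth=3 redo_depth=0
After op 6 (undo): buf='redtwo' undo_depth=2 redo_depth=1
After op 7 (type): buf='redtwofoo' undo_depth=3 redo_depth=0

Answer: redtwofoo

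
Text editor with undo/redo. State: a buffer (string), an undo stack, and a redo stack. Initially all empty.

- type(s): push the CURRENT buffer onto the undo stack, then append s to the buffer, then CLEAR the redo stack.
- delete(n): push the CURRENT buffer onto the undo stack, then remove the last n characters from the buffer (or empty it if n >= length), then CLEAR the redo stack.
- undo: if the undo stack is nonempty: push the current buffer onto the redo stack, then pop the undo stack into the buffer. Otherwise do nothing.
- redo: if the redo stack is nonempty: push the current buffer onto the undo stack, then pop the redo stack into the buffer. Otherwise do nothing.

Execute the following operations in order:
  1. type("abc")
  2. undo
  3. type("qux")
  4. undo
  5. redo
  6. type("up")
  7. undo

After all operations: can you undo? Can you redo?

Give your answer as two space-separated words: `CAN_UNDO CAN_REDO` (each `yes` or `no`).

After op 1 (type): buf='abc' undo_depth=1 redo_depth=0
After op 2 (undo): buf='(empty)' undo_depth=0 redo_depth=1
After op 3 (type): buf='qux' undo_depth=1 redo_depth=0
After op 4 (undo): buf='(empty)' undo_depth=0 redo_depth=1
After op 5 (redo): buf='qux' undo_depth=1 redo_depth=0
After op 6 (type): buf='quxup' undo_depth=2 redo_depth=0
After op 7 (undo): buf='qux' undo_depth=1 redo_depth=1

Answer: yes yes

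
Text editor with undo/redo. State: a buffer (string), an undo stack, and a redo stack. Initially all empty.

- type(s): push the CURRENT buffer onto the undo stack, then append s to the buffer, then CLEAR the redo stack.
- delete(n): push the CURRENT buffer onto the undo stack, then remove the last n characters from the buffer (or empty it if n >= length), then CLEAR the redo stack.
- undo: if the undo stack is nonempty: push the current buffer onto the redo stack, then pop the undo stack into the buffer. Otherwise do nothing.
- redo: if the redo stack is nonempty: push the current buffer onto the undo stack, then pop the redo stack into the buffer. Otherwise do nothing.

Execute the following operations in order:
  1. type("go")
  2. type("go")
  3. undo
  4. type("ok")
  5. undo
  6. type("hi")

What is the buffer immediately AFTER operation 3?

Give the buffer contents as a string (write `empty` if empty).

Answer: go

Derivation:
After op 1 (type): buf='go' undo_depth=1 redo_depth=0
After op 2 (type): buf='gogo' undo_depth=2 redo_depth=0
After op 3 (undo): buf='go' undo_depth=1 redo_depth=1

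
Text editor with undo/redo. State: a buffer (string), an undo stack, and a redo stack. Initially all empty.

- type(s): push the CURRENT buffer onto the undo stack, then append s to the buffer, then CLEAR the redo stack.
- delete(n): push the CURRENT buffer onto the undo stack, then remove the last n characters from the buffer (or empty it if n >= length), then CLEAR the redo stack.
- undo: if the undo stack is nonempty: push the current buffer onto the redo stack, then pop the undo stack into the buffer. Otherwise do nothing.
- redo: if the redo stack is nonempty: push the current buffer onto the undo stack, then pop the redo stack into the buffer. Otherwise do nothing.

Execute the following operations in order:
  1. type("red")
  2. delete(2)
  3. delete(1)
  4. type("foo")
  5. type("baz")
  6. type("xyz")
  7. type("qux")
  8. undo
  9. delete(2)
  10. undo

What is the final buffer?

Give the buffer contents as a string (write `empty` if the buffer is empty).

After op 1 (type): buf='red' undo_depth=1 redo_depth=0
After op 2 (delete): buf='r' undo_depth=2 redo_depth=0
After op 3 (delete): buf='(empty)' undo_depth=3 redo_depth=0
After op 4 (type): buf='foo' undo_depth=4 redo_depth=0
After op 5 (type): buf='foobaz' undo_depth=5 redo_depth=0
After op 6 (type): buf='foobazxyz' undo_depth=6 redo_depth=0
After op 7 (type): buf='foobazxyzqux' undo_depth=7 redo_depth=0
After op 8 (undo): buf='foobazxyz' undo_depth=6 redo_depth=1
After op 9 (delete): buf='foobazx' undo_depth=7 redo_depth=0
After op 10 (undo): buf='foobazxyz' undo_depth=6 redo_depth=1

Answer: foobazxyz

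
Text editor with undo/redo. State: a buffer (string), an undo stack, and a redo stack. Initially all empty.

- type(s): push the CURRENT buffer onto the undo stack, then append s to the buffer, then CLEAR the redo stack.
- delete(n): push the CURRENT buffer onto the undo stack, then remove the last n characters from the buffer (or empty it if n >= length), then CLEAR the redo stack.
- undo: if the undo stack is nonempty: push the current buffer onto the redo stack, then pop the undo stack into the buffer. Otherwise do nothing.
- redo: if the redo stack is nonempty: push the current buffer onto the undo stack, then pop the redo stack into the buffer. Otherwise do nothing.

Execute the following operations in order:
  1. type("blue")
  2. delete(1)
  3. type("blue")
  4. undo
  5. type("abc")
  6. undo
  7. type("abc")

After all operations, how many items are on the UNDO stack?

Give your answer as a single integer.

After op 1 (type): buf='blue' undo_depth=1 redo_depth=0
After op 2 (delete): buf='blu' undo_depth=2 redo_depth=0
After op 3 (type): buf='blublue' undo_depth=3 redo_depth=0
After op 4 (undo): buf='blu' undo_depth=2 redo_depth=1
After op 5 (type): buf='bluabc' undo_depth=3 redo_depth=0
After op 6 (undo): buf='blu' undo_depth=2 redo_depth=1
After op 7 (type): buf='bluabc' undo_depth=3 redo_depth=0

Answer: 3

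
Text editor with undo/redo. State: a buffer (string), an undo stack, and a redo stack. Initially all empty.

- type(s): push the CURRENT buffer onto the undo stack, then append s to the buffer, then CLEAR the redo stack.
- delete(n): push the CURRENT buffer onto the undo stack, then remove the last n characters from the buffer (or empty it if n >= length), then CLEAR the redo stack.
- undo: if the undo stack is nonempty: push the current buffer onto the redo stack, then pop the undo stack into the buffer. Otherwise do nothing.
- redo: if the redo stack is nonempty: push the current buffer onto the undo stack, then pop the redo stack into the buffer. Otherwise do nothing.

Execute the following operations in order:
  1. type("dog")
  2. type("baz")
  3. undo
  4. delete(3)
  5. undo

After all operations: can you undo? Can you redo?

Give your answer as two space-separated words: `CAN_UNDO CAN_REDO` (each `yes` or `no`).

After op 1 (type): buf='dog' undo_depth=1 redo_depth=0
After op 2 (type): buf='dogbaz' undo_depth=2 redo_depth=0
After op 3 (undo): buf='dog' undo_depth=1 redo_depth=1
After op 4 (delete): buf='(empty)' undo_depth=2 redo_depth=0
After op 5 (undo): buf='dog' undo_depth=1 redo_depth=1

Answer: yes yes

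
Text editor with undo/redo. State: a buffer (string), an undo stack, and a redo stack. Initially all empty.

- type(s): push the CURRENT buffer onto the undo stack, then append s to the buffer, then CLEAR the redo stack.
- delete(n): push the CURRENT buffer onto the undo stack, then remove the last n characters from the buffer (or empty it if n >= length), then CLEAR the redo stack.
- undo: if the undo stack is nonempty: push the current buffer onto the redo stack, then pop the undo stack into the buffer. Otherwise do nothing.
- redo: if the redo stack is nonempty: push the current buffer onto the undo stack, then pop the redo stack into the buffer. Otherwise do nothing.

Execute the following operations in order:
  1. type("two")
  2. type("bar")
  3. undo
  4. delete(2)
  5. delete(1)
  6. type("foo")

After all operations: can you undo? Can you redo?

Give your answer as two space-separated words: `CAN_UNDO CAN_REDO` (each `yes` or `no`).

After op 1 (type): buf='two' undo_depth=1 redo_depth=0
After op 2 (type): buf='twobar' undo_depth=2 redo_depth=0
After op 3 (undo): buf='two' undo_depth=1 redo_depth=1
After op 4 (delete): buf='t' undo_depth=2 redo_depth=0
After op 5 (delete): buf='(empty)' undo_depth=3 redo_depth=0
After op 6 (type): buf='foo' undo_depth=4 redo_depth=0

Answer: yes no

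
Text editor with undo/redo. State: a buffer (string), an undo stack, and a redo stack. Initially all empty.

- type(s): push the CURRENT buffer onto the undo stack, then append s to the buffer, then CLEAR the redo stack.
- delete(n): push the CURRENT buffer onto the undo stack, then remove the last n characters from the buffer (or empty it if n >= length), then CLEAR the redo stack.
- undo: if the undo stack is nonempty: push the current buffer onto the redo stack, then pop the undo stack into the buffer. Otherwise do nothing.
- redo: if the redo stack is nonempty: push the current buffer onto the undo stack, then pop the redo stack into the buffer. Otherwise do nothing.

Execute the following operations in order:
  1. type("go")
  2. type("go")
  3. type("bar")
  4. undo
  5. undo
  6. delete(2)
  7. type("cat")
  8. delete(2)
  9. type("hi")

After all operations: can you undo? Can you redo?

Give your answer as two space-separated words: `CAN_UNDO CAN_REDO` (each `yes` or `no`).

Answer: yes no

Derivation:
After op 1 (type): buf='go' undo_depth=1 redo_depth=0
After op 2 (type): buf='gogo' undo_depth=2 redo_depth=0
After op 3 (type): buf='gogobar' undo_depth=3 redo_depth=0
After op 4 (undo): buf='gogo' undo_depth=2 redo_depth=1
After op 5 (undo): buf='go' undo_depth=1 redo_depth=2
After op 6 (delete): buf='(empty)' undo_depth=2 redo_depth=0
After op 7 (type): buf='cat' undo_depth=3 redo_depth=0
After op 8 (delete): buf='c' undo_depth=4 redo_depth=0
After op 9 (type): buf='chi' undo_depth=5 redo_depth=0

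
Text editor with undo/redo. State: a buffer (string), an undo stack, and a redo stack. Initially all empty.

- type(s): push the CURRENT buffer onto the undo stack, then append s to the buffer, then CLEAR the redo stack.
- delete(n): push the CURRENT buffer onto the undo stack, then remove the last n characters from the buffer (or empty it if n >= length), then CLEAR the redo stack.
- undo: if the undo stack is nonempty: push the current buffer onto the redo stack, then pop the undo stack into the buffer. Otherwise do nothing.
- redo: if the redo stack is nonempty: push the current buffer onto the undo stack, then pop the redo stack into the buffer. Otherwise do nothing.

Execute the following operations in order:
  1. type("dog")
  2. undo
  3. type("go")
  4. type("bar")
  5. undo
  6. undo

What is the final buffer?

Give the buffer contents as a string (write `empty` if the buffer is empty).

Answer: empty

Derivation:
After op 1 (type): buf='dog' undo_depth=1 redo_depth=0
After op 2 (undo): buf='(empty)' undo_depth=0 redo_depth=1
After op 3 (type): buf='go' undo_depth=1 redo_depth=0
After op 4 (type): buf='gobar' undo_depth=2 redo_depth=0
After op 5 (undo): buf='go' undo_depth=1 redo_depth=1
After op 6 (undo): buf='(empty)' undo_depth=0 redo_depth=2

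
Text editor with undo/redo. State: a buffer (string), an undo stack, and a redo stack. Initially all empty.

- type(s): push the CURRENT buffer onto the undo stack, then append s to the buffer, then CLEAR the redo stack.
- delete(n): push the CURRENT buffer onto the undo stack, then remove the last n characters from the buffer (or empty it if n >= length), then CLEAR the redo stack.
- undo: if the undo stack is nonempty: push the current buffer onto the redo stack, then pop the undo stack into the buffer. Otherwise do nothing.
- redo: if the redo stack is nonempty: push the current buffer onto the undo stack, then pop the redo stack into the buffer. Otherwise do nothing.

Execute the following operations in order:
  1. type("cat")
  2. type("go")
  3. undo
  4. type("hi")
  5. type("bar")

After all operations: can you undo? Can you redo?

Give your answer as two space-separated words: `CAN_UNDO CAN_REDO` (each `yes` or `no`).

After op 1 (type): buf='cat' undo_depth=1 redo_depth=0
After op 2 (type): buf='catgo' undo_depth=2 redo_depth=0
After op 3 (undo): buf='cat' undo_depth=1 redo_depth=1
After op 4 (type): buf='cathi' undo_depth=2 redo_depth=0
After op 5 (type): buf='cathibar' undo_depth=3 redo_depth=0

Answer: yes no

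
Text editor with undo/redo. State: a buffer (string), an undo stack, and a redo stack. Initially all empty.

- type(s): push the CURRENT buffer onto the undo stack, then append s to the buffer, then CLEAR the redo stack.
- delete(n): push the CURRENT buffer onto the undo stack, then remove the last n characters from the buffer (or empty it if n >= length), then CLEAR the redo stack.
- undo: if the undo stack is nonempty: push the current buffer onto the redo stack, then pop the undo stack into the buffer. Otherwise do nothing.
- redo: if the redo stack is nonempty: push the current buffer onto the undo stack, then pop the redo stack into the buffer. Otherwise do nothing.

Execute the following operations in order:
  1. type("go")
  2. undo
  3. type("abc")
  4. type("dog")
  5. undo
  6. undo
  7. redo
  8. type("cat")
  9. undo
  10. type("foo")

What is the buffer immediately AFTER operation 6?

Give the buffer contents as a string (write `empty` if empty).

Answer: empty

Derivation:
After op 1 (type): buf='go' undo_depth=1 redo_depth=0
After op 2 (undo): buf='(empty)' undo_depth=0 redo_depth=1
After op 3 (type): buf='abc' undo_depth=1 redo_depth=0
After op 4 (type): buf='abcdog' undo_depth=2 redo_depth=0
After op 5 (undo): buf='abc' undo_depth=1 redo_depth=1
After op 6 (undo): buf='(empty)' undo_depth=0 redo_depth=2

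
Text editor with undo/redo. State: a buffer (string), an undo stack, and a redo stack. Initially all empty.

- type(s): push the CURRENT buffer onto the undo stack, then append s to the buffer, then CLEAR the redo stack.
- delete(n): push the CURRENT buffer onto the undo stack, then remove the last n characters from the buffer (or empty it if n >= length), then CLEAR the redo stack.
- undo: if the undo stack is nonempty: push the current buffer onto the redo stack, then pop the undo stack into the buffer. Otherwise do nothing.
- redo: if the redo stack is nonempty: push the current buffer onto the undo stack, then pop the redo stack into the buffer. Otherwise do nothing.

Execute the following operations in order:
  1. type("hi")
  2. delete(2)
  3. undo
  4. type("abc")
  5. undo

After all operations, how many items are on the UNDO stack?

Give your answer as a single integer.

After op 1 (type): buf='hi' undo_depth=1 redo_depth=0
After op 2 (delete): buf='(empty)' undo_depth=2 redo_depth=0
After op 3 (undo): buf='hi' undo_depth=1 redo_depth=1
After op 4 (type): buf='hiabc' undo_depth=2 redo_depth=0
After op 5 (undo): buf='hi' undo_depth=1 redo_depth=1

Answer: 1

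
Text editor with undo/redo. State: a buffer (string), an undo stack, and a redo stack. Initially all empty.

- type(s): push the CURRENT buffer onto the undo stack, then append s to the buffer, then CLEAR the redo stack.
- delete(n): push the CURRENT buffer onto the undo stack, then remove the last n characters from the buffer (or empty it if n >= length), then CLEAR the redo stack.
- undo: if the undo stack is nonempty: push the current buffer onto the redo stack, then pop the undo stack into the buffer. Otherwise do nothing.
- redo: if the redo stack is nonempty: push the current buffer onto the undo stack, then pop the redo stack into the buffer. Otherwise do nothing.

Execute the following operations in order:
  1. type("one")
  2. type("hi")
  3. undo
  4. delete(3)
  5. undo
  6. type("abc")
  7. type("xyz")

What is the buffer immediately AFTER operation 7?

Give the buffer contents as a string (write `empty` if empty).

Answer: oneabcxyz

Derivation:
After op 1 (type): buf='one' undo_depth=1 redo_depth=0
After op 2 (type): buf='onehi' undo_depth=2 redo_depth=0
After op 3 (undo): buf='one' undo_depth=1 redo_depth=1
After op 4 (delete): buf='(empty)' undo_depth=2 redo_depth=0
After op 5 (undo): buf='one' undo_depth=1 redo_depth=1
After op 6 (type): buf='oneabc' undo_depth=2 redo_depth=0
After op 7 (type): buf='oneabcxyz' undo_depth=3 redo_depth=0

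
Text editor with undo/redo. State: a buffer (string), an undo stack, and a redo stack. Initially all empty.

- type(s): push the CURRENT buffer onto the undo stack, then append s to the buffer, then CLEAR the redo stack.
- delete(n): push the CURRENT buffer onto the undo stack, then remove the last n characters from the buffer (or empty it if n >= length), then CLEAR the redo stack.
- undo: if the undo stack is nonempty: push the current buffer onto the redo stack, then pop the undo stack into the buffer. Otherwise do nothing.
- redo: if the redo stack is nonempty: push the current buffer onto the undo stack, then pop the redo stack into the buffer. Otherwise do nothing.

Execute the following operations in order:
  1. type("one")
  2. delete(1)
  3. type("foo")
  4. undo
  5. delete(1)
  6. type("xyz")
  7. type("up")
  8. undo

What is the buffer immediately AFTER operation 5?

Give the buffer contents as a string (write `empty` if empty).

After op 1 (type): buf='one' undo_depth=1 redo_depth=0
After op 2 (delete): buf='on' undo_depth=2 redo_depth=0
After op 3 (type): buf='onfoo' undo_depth=3 redo_depth=0
After op 4 (undo): buf='on' undo_depth=2 redo_depth=1
After op 5 (delete): buf='o' undo_depth=3 redo_depth=0

Answer: o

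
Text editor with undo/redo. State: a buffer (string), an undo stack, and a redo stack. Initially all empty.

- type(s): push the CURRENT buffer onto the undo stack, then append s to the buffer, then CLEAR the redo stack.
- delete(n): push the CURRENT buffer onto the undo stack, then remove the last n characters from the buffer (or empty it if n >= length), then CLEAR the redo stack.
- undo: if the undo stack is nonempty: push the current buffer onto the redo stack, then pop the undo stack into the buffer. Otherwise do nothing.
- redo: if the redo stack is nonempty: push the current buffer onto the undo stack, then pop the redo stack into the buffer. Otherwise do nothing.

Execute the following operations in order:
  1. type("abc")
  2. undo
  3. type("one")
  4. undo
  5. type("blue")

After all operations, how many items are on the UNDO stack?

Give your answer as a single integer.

After op 1 (type): buf='abc' undo_depth=1 redo_depth=0
After op 2 (undo): buf='(empty)' undo_depth=0 redo_depth=1
After op 3 (type): buf='one' undo_depth=1 redo_depth=0
After op 4 (undo): buf='(empty)' undo_depth=0 redo_depth=1
After op 5 (type): buf='blue' undo_depth=1 redo_depth=0

Answer: 1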